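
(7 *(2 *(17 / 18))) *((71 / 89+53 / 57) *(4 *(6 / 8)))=1042916 / 15219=68.53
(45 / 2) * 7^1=315 / 2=157.50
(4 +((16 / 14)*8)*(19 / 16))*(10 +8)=1872 / 7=267.43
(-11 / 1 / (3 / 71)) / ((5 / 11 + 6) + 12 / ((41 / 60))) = -352231 / 32493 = -10.84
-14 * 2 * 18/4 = -126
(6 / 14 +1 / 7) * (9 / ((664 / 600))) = 2700 / 581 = 4.65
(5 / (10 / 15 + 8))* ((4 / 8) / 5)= 3 / 52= 0.06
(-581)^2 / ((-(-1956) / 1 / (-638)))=-107681959 / 978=-110104.25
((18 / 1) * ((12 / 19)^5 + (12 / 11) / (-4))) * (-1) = 84440610 / 27237089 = 3.10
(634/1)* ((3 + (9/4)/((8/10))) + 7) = 64985/8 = 8123.12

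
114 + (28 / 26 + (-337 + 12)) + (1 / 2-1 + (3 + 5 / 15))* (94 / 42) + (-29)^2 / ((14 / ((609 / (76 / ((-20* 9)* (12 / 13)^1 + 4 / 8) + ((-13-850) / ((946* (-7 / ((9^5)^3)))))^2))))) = -203.58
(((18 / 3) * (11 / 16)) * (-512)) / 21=-704 / 7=-100.57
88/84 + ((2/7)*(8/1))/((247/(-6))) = 5146/5187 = 0.99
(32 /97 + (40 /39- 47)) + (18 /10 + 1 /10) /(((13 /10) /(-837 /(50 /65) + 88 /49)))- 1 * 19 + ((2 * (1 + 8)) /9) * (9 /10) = -611903755 /370734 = -1650.52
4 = 4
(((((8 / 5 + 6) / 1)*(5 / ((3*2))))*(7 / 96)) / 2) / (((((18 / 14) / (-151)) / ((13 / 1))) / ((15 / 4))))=-9137765 / 6912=-1322.01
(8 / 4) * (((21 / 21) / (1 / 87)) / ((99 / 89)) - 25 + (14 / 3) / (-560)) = 106.41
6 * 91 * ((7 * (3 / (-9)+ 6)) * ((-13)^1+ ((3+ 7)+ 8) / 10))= -1212848 / 5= -242569.60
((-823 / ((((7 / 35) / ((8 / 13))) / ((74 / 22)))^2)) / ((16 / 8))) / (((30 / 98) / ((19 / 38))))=-4416613040 / 61347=-71993.95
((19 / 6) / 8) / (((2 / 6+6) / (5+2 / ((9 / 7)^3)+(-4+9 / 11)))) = 11063 / 64152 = 0.17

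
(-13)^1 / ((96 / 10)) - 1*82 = -4001 / 48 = -83.35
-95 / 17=-5.59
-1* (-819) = 819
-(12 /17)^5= -248832 /1419857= -0.18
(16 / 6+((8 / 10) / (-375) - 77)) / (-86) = 139379 / 161250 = 0.86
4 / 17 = 0.24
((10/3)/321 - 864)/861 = -832022/829143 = -1.00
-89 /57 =-1.56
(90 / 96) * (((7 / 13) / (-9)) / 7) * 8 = -5 / 78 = -0.06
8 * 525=4200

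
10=10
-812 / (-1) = 812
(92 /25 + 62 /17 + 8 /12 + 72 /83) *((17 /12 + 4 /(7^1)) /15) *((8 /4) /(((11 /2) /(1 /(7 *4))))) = 39150478 /2566785375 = 0.02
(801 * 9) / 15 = 2403 / 5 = 480.60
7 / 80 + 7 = 567 / 80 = 7.09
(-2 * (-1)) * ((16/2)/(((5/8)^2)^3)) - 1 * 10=4038054/15625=258.44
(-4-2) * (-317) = 1902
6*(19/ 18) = 19/ 3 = 6.33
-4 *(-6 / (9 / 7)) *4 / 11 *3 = 224 / 11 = 20.36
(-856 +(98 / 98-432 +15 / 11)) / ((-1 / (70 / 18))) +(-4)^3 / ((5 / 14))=795382 / 165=4820.50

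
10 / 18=5 / 9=0.56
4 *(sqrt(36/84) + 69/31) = 11.52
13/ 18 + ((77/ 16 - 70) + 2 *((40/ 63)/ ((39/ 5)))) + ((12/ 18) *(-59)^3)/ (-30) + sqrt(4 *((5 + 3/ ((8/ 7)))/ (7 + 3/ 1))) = 4501.42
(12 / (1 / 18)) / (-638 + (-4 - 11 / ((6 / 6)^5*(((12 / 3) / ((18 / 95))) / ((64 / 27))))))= -30780 / 91661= -0.34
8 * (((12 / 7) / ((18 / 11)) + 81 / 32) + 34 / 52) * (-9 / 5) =-110931 / 1820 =-60.95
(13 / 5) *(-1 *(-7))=91 / 5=18.20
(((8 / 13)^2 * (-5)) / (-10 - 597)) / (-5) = -64 / 102583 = -0.00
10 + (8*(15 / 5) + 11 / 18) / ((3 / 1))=983 / 54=18.20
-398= -398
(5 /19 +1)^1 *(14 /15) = 112 /95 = 1.18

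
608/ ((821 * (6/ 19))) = 5776/ 2463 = 2.35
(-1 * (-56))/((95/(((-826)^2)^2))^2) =12134682162632276246214656/9025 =1344563120513271606228.77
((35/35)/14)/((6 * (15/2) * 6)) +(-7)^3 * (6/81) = -3557/140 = -25.41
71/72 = 0.99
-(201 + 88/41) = -8329/41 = -203.15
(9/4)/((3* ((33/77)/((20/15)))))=7/3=2.33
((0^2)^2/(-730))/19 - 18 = -18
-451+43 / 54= -24311 / 54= -450.20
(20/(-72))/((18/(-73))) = 365/324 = 1.13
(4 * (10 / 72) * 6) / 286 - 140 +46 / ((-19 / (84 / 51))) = -19950317 / 138567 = -143.98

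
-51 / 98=-0.52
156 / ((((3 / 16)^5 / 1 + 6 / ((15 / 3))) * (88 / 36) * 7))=7.60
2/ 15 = 0.13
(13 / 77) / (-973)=-13 / 74921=-0.00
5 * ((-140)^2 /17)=98000 /17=5764.71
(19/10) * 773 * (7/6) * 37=3803933/60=63398.88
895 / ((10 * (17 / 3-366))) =-537 / 2162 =-0.25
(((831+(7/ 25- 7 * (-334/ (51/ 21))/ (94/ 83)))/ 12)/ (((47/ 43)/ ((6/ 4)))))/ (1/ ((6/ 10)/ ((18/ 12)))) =1444135349/ 18776500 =76.91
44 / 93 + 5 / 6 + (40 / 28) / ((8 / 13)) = 3149 / 868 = 3.63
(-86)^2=7396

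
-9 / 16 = -0.56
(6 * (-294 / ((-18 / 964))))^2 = 8924958784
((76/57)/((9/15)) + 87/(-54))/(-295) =-11/5310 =-0.00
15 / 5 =3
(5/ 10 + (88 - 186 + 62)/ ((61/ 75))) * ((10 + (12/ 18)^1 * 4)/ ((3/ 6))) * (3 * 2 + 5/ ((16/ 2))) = -5376373/ 732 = -7344.77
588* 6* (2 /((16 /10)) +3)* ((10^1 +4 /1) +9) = 344862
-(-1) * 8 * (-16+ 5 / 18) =-1132 / 9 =-125.78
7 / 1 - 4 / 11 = 73 / 11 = 6.64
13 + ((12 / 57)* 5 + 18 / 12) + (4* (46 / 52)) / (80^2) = 12293237 / 790400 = 15.55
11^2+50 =171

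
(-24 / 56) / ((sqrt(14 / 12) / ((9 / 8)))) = -27 * sqrt(42) / 392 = -0.45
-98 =-98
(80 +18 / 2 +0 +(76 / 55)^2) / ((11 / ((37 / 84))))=3391679 / 931700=3.64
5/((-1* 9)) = -5/9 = -0.56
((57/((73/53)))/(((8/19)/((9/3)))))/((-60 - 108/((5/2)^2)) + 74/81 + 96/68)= -311993775/79310704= -3.93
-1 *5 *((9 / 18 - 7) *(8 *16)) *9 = 37440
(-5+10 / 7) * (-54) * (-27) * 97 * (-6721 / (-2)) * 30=-356446554750 / 7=-50920936392.86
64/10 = 32/5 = 6.40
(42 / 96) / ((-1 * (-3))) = 7 / 48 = 0.15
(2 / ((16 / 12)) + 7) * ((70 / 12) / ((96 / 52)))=26.86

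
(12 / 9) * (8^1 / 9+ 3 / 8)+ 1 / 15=473 / 270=1.75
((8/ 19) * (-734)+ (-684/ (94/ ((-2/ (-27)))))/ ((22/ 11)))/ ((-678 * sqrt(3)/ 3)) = 414337 * sqrt(3)/ 908181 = 0.79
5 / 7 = 0.71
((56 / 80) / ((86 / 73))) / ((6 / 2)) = 511 / 2580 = 0.20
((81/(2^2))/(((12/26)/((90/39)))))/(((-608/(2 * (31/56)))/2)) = -12555/34048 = -0.37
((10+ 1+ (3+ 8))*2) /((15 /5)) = 14.67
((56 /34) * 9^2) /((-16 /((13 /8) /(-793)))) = 567 /33184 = 0.02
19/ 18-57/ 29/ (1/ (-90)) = 92891/ 522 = 177.95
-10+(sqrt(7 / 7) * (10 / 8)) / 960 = -7679 / 768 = -10.00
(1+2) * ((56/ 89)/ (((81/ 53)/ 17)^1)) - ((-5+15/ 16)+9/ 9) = 925043/ 38448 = 24.06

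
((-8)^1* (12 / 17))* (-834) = 80064 / 17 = 4709.65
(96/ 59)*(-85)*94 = -13000.68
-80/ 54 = -40/ 27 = -1.48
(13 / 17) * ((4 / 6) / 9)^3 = 104 / 334611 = 0.00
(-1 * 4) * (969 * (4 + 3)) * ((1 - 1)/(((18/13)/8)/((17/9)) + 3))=0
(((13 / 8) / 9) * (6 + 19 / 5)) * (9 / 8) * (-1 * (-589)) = 375193 / 320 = 1172.48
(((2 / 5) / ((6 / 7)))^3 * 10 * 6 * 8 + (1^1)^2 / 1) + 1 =11426 / 225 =50.78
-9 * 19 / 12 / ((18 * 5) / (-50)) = 95 / 12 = 7.92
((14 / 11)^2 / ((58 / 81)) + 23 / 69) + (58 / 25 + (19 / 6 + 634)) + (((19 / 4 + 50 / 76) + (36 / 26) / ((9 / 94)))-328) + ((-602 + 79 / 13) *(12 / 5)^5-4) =-510512439710111 / 10834037500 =-47121.16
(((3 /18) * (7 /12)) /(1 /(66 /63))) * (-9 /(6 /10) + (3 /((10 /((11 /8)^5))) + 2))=-41543557 /35389440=-1.17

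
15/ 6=5/ 2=2.50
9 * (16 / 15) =48 / 5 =9.60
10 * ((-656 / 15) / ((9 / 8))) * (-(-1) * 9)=-10496 / 3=-3498.67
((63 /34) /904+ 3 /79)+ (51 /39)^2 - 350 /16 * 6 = -53141111219 /410356336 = -129.50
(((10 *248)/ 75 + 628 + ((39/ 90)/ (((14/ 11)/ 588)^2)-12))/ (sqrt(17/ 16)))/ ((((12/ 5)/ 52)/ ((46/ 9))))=3341915824 *sqrt(17)/ 1377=10006588.19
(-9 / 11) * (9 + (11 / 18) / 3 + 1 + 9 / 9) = -55 / 6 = -9.17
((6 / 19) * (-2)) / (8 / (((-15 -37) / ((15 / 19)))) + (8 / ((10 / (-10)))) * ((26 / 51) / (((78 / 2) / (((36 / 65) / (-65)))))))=430950 / 82267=5.24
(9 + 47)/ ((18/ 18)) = 56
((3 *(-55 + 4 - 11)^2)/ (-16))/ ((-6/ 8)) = 961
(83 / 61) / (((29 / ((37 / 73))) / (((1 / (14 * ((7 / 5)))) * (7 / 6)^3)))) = 107485 / 55787184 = 0.00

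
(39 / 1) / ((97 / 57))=2223 / 97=22.92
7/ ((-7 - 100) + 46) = -7/ 61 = -0.11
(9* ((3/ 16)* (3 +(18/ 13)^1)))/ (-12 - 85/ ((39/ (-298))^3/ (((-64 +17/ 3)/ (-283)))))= 5962065993/ 6288665424448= 0.00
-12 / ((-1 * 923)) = 12 / 923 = 0.01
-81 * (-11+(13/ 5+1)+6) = 567/ 5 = 113.40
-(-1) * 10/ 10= 1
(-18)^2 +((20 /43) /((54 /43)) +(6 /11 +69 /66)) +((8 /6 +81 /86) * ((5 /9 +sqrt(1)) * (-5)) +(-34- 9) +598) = 863.27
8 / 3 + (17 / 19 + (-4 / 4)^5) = 146 / 57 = 2.56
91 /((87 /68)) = 6188 /87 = 71.13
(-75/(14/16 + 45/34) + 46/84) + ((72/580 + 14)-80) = -181074851/1820910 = -99.44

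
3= 3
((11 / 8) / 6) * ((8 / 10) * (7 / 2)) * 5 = 77 / 24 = 3.21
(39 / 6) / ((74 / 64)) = 208 / 37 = 5.62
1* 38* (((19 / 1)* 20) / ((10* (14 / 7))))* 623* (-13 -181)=-87262364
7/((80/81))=567/80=7.09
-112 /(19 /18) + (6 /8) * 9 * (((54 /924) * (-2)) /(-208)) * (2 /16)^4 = -529010781687 /4985716736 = -106.11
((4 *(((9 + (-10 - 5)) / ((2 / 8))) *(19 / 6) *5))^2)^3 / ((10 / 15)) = 18499193143296000000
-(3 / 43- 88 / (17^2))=2917 / 12427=0.23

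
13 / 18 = 0.72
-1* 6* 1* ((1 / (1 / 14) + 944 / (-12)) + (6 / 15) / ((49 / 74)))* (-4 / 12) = -94172 / 735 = -128.13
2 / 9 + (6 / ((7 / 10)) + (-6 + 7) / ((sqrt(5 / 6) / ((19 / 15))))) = 19 * sqrt(30) / 75 + 554 / 63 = 10.18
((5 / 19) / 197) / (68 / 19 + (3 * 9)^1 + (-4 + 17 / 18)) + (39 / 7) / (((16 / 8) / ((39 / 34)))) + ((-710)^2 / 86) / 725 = 12416333602039 / 1100696767492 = 11.28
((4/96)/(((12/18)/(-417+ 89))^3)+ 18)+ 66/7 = -4962284.57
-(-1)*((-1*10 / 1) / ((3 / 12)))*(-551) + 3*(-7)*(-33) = 22733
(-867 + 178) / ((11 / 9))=-6201 / 11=-563.73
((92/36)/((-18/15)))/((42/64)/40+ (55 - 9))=-73600/1590327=-0.05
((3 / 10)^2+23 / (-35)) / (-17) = 397 / 11900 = 0.03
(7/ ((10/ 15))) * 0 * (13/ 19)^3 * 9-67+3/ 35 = -2342/ 35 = -66.91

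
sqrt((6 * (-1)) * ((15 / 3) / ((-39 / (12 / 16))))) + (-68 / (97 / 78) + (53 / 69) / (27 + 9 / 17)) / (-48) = 1.90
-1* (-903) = 903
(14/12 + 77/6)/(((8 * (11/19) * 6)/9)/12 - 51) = -2394/8677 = -0.28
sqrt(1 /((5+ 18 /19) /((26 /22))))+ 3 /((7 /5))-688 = -4801 /7+ sqrt(307021) /1243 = -685.41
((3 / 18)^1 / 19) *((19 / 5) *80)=8 / 3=2.67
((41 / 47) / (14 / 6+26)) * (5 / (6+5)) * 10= 1230 / 8789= 0.14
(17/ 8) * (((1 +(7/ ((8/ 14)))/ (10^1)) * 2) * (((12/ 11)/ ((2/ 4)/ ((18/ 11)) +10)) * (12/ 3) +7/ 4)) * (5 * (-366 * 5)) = -49116950205/ 261184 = -188054.97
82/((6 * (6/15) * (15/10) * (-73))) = -205/657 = -0.31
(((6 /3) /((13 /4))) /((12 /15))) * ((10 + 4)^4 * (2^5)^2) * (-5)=-1966899200 /13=-151299938.46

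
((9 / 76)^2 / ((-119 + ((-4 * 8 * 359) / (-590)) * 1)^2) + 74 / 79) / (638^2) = 40941027434231 / 17790772654452343744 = 0.00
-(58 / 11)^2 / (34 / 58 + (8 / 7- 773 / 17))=2902291 / 4566298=0.64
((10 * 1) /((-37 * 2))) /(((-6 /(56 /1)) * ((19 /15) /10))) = 7000 /703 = 9.96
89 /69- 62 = -4189 /69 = -60.71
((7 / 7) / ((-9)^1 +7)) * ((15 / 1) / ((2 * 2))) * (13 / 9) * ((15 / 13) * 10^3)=-3125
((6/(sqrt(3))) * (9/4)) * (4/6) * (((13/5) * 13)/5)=507 * sqrt(3)/25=35.13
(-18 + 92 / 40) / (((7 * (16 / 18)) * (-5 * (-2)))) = -1413 / 5600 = -0.25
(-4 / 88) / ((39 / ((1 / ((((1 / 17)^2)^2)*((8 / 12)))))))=-83521 / 572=-146.02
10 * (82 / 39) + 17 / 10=22.73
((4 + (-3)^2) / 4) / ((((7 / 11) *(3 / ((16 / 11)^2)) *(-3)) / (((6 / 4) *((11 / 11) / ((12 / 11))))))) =-104 / 63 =-1.65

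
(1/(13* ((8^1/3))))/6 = 1/208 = 0.00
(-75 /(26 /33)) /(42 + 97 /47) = -116325 /53846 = -2.16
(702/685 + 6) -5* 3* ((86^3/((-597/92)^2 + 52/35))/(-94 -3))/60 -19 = 21991914476487/858100165135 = 25.63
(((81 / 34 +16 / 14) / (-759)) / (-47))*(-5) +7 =59427023 / 8490174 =7.00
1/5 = 0.20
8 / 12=2 / 3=0.67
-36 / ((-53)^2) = -36 / 2809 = -0.01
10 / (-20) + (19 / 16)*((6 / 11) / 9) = -113 / 264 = -0.43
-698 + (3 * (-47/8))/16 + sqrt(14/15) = -89485/128 + sqrt(210)/15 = -698.14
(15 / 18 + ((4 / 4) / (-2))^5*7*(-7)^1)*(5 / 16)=1135 / 1536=0.74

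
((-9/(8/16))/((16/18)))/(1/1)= -81/4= -20.25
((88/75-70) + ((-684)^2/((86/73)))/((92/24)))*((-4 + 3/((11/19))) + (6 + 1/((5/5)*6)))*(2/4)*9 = 33859303157/9890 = 3423589.80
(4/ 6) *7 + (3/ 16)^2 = 3611/ 768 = 4.70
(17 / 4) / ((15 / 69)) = 391 / 20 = 19.55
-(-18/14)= 9/7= 1.29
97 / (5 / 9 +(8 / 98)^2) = 2096073 / 12149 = 172.53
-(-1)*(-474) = -474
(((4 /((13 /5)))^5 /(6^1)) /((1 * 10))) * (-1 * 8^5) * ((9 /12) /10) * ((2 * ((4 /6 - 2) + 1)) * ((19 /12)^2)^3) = 3010936384000 /812017791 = 3707.97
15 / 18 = 5 / 6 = 0.83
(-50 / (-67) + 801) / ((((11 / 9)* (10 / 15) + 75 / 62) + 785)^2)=150529859892 / 116295311334547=0.00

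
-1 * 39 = -39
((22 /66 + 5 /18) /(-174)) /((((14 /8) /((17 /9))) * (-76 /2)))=187 /1874502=0.00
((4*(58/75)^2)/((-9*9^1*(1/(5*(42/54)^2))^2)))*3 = -32307856/39858075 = -0.81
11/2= 5.50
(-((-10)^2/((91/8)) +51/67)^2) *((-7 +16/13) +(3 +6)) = -20352084486/69036331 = -294.80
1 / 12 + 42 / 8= 5.33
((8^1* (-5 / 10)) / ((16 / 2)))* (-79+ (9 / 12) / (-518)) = 163691 / 4144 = 39.50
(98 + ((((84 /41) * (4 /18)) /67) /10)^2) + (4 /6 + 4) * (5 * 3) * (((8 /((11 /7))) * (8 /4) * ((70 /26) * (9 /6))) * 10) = 7012152633290462 /242792839575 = 28881.22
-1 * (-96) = 96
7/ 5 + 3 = 22/ 5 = 4.40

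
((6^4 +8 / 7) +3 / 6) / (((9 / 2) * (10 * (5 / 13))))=74.97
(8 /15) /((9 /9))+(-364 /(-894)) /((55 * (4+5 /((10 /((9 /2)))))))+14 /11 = 1110778 /614625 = 1.81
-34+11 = -23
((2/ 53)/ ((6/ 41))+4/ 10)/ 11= 523/ 8745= 0.06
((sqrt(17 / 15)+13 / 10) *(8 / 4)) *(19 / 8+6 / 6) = 9 *sqrt(255) / 20+351 / 40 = 15.96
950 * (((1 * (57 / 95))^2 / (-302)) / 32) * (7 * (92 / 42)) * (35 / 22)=-45885 / 53152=-0.86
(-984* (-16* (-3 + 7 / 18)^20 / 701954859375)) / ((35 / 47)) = 5331370607951421104811591417856806727 / 815635475571837732678006053760000000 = 6.54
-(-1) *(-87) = -87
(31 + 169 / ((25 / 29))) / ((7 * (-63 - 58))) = -516 / 1925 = -0.27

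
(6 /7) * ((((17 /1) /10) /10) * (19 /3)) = 323 /350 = 0.92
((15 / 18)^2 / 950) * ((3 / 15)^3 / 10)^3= 1 / 2671875000000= 0.00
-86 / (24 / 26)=-559 / 6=-93.17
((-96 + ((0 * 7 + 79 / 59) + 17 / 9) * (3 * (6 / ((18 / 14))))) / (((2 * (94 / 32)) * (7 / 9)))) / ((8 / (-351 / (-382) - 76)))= 386906690 / 3707501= 104.36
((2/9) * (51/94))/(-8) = -17/1128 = -0.02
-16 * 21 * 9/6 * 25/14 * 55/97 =-510.31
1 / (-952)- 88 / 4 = -20945 / 952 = -22.00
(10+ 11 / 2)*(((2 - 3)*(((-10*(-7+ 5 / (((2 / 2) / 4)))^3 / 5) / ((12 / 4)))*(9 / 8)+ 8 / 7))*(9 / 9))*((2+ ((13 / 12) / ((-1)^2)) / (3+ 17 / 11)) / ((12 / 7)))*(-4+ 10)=383897893 / 1920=199946.82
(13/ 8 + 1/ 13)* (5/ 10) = 177/ 208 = 0.85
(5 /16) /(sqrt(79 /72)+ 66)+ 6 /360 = 402653 /18813180 - 15*sqrt(158) /2508424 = 0.02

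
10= 10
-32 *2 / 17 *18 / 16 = -72 / 17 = -4.24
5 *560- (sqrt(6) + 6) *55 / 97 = 271270 / 97- 55 *sqrt(6) / 97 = 2795.21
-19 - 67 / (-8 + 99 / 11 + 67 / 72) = -7465 / 139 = -53.71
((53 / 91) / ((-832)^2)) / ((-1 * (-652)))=53 / 41071034368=0.00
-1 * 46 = -46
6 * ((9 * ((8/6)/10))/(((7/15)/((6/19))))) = 648/133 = 4.87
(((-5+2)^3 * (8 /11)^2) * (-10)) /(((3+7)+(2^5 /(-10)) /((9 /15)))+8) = 25920 /2299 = 11.27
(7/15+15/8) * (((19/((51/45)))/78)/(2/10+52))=26695/2768688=0.01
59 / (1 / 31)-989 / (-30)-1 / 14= 195499 / 105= 1861.90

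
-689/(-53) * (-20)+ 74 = -186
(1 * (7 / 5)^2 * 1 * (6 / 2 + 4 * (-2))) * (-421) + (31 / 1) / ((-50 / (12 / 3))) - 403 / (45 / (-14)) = 955957 / 225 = 4248.70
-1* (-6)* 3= 18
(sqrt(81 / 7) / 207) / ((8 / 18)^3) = 0.19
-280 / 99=-2.83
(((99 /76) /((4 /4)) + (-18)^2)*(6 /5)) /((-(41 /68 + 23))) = -840582 /50825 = -16.54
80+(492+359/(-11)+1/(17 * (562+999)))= 157444032/291907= 539.36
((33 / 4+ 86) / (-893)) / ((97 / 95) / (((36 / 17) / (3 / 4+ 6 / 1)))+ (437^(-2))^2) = -14472497819260 / 446284614786031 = -0.03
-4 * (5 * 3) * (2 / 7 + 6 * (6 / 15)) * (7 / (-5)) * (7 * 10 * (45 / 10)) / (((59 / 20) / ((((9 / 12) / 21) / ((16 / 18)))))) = 967.88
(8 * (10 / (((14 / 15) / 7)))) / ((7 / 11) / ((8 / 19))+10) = 52800 / 1013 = 52.12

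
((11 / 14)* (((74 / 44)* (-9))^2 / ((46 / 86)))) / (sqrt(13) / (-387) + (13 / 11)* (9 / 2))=20298342339* sqrt(13) / 660158458778 + 6427193306067 / 101562839812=63.39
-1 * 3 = -3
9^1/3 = 3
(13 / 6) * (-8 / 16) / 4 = -13 / 48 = -0.27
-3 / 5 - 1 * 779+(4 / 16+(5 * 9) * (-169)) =-167687 / 20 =-8384.35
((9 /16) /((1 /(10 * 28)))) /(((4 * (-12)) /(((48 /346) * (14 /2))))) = -2205 /692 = -3.19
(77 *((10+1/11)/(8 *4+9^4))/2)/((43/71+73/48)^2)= 4512219264/346257826337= 0.01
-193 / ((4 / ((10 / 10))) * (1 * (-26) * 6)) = 0.31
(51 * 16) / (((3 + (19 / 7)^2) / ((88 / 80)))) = 54978 / 635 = 86.58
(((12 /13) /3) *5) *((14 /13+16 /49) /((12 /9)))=13410 /8281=1.62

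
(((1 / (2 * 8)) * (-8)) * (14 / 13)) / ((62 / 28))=-98 / 403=-0.24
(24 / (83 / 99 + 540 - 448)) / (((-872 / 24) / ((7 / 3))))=-2376 / 143117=-0.02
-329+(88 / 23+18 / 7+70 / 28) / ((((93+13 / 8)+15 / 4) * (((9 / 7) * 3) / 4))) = -53581781 / 162909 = -328.91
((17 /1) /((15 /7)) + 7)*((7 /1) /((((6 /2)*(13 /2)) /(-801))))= -279104 /65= -4293.91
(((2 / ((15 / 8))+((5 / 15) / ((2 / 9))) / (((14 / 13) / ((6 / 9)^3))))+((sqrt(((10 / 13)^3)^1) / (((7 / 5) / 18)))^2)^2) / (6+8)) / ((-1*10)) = -1476610753748471 / 36505880488350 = -40.45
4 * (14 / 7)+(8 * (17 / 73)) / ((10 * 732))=534377 / 66795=8.00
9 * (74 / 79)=666 / 79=8.43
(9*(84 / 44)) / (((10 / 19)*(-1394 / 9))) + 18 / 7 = 2533887 / 1073380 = 2.36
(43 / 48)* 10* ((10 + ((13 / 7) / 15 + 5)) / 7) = 17071 / 882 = 19.35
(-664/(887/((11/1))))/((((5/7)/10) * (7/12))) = -175296/887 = -197.63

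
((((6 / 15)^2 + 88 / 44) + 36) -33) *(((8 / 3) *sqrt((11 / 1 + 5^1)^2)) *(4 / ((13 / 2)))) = 44032 / 325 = 135.48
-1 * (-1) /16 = 1 /16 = 0.06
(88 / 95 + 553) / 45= 5847 / 475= 12.31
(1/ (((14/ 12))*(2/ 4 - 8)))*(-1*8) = 32/ 35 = 0.91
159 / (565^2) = 159 / 319225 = 0.00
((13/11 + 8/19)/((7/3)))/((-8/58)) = -29145/5852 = -4.98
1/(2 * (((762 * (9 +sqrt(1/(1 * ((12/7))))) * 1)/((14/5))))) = 126/612775 - 7 * sqrt(21)/1838325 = 0.00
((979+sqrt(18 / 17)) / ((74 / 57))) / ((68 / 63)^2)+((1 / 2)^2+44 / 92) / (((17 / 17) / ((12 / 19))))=678699*sqrt(34) / 5816992+96856458135 / 149530912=648.42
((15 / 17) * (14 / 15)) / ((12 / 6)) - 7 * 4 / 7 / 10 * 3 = -67 / 85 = -0.79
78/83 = 0.94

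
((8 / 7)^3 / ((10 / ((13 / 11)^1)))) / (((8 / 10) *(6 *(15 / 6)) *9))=832 / 509355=0.00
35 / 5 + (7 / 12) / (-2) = 6.71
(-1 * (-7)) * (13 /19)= 91 /19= 4.79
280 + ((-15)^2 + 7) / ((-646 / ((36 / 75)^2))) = 56508296 / 201875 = 279.92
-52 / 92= -13 / 23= -0.57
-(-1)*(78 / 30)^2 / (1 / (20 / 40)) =169 / 50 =3.38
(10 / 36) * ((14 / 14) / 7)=5 / 126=0.04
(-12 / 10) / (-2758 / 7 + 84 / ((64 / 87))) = 96 / 22385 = 0.00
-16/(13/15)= -240/13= -18.46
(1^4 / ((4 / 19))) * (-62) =-589 / 2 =-294.50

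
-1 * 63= -63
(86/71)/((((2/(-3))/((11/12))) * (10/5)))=-473/568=-0.83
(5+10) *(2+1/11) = 345/11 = 31.36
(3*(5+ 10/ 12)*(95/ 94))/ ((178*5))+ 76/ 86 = 1300227/ 1438952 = 0.90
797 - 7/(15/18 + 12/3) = 23071/29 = 795.55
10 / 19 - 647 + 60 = -11143 / 19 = -586.47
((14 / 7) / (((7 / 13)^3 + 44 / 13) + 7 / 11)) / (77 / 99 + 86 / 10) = 1087515 / 21300028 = 0.05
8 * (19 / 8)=19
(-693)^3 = -332812557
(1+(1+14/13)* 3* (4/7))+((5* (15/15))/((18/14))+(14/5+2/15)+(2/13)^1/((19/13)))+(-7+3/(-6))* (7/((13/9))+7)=-462989/5985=-77.36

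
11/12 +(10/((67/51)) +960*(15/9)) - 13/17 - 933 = 9222673/13668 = 674.76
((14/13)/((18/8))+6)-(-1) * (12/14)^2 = 7.21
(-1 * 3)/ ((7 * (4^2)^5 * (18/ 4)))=-1/ 11010048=-0.00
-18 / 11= -1.64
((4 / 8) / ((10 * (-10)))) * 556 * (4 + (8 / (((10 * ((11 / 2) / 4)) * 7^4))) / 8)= -36711568 / 3301375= -11.12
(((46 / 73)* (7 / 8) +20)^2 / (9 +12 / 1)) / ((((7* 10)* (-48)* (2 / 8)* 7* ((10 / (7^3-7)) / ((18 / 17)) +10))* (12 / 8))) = -0.00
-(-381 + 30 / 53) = 20163 / 53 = 380.43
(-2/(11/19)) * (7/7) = -38/11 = -3.45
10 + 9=19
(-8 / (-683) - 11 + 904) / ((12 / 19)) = 3862871 / 2732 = 1413.94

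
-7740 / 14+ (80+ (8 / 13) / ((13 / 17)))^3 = 17807922080082 / 33787663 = 527053.97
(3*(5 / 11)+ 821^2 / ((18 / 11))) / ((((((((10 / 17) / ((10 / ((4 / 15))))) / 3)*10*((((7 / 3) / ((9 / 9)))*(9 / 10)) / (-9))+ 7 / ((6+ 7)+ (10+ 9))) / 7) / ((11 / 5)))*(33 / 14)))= 13029221.45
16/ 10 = 8/ 5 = 1.60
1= 1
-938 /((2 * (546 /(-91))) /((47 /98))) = 3149 /84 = 37.49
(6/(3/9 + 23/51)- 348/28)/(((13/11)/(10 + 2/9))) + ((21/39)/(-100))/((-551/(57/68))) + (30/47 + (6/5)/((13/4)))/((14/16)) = -101669239513/2530273200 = -40.18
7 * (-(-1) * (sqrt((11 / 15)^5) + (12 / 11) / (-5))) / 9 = -28 / 165 + 847 * sqrt(165) / 30375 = 0.19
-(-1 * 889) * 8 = 7112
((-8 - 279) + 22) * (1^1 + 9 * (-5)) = 11660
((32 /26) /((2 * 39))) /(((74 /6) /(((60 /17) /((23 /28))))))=13440 /2444923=0.01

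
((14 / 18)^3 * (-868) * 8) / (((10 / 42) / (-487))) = 6682739.86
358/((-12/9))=-537/2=-268.50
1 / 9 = 0.11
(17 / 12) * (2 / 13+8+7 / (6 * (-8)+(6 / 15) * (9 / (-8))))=50447 / 4446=11.35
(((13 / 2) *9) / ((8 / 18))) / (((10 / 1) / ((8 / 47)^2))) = 4212 / 11045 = 0.38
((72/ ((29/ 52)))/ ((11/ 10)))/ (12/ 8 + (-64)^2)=14976/ 522841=0.03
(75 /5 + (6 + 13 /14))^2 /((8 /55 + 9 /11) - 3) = -5183695 /21952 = -236.14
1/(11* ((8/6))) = 3/44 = 0.07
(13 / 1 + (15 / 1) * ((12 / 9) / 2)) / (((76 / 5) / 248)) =7130 / 19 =375.26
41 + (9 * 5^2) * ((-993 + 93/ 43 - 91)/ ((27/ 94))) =-109314361/ 129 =-847398.15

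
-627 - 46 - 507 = -1180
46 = 46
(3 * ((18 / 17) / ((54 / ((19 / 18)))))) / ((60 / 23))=437 / 18360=0.02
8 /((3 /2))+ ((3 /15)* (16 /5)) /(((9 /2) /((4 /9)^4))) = 7881392 /1476225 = 5.34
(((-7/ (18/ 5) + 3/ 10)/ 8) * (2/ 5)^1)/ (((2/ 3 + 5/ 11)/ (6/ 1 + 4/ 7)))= -253/ 525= -0.48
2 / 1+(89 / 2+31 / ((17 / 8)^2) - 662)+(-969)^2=542367667 / 578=938352.37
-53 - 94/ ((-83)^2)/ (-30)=-5476708/ 103335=-53.00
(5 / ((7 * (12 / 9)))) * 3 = 45 / 28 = 1.61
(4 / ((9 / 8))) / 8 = 4 / 9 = 0.44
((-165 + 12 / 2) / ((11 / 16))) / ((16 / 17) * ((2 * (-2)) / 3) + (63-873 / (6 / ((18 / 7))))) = 454104 / 613393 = 0.74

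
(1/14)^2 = 1/196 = 0.01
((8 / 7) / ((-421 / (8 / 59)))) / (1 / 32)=-0.01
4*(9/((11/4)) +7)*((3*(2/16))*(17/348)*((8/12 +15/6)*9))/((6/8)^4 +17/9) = 9.73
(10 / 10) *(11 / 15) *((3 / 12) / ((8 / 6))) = 11 / 80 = 0.14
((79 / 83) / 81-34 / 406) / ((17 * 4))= -49127 / 46402146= -0.00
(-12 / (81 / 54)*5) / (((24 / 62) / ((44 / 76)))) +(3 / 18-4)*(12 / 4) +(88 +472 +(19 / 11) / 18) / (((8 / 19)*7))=25008451 / 210672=118.71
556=556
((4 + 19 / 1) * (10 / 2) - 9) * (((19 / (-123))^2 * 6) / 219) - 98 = -108156334 / 1104417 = -97.93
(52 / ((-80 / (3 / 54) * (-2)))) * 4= 13 / 180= 0.07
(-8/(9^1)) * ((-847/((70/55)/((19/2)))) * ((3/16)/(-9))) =-25289/216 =-117.08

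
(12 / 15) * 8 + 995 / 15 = 1091 / 15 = 72.73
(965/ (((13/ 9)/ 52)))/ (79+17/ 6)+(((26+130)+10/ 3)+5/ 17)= 14627671/ 25041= 584.15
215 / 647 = 0.33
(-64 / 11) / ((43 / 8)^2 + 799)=-4096 / 582835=-0.01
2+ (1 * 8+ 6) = 16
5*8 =40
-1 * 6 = -6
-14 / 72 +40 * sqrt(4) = 2873 / 36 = 79.81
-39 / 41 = -0.95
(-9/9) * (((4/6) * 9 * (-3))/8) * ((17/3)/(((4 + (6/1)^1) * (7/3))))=153/280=0.55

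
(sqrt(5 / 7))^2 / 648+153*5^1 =3470045 / 4536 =765.00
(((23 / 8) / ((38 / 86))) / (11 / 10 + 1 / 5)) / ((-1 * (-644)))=215 / 27664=0.01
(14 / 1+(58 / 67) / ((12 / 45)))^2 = 5340721 / 17956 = 297.43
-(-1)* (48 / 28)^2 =2.94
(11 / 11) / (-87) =-1 / 87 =-0.01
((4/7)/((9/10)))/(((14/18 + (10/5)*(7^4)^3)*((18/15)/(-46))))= -184/209280262485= -0.00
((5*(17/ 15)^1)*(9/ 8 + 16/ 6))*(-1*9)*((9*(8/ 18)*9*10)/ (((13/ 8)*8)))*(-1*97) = 519435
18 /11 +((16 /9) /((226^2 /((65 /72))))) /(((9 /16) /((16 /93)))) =15582689594 /9522698823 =1.64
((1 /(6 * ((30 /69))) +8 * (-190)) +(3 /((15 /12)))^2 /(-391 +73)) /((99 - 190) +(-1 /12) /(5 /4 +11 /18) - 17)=1618866931 /115100100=14.06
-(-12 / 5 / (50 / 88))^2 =-278784 / 15625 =-17.84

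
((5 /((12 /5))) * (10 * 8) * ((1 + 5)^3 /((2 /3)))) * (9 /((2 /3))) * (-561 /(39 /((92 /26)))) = -6270858000 /169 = -37105668.64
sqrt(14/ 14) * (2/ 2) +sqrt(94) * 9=1 +9 * sqrt(94)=88.26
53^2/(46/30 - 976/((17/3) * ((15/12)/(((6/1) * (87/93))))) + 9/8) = -177641160/48741199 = -3.64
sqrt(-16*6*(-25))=20*sqrt(6)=48.99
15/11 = 1.36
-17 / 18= -0.94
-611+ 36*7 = -359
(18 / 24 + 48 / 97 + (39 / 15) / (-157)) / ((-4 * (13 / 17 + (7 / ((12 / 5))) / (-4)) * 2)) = -19079661 / 4416410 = -4.32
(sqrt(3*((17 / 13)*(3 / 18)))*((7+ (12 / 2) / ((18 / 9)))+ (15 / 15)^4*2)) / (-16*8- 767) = -6*sqrt(442) / 11635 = -0.01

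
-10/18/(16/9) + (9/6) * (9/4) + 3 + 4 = 161/16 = 10.06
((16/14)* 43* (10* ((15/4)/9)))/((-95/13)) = -11180/399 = -28.02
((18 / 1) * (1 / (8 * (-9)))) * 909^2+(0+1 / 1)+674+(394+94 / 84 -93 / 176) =-759530437 / 3696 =-205500.66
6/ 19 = 0.32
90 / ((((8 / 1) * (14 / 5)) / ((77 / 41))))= 2475 / 328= 7.55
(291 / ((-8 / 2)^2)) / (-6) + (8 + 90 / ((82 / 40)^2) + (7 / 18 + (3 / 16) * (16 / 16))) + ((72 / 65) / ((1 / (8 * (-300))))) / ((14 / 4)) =-32275144673 / 44055648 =-732.60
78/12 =13/2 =6.50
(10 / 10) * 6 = 6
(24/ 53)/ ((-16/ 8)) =-12/ 53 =-0.23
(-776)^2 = 602176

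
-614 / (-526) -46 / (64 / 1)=3775 / 8416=0.45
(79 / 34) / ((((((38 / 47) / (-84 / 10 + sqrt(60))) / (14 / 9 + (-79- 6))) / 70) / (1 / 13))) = 136634687 / 12597- 97596205 * sqrt(15) / 37791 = 844.53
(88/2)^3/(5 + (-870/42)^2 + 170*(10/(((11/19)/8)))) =22957088/6447785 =3.56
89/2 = 44.50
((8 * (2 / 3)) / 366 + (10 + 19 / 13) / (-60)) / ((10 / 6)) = -25187 / 237900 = -0.11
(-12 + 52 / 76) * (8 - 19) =2365 / 19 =124.47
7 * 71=497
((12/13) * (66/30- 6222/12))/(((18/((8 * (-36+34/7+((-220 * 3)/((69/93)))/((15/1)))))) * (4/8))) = 38316.22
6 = 6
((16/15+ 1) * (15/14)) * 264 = 4092/7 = 584.57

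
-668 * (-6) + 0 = 4008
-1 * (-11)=11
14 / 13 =1.08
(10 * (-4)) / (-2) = 20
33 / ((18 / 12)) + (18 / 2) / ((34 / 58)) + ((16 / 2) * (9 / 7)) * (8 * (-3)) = -209.50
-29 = -29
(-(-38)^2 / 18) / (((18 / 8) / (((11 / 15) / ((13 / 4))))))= -127072 / 15795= -8.05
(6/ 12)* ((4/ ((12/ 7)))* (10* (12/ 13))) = 140/ 13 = 10.77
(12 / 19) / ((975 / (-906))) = -0.59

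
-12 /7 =-1.71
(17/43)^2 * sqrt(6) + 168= 289 * sqrt(6)/1849 + 168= 168.38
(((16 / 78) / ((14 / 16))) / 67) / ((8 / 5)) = 40 / 18291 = 0.00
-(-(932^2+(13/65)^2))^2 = -471567326791201/625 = -754507722865.92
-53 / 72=-0.74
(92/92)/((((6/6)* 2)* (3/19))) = 19/6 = 3.17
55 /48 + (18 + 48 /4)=31.15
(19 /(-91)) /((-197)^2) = -19 /3531619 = -0.00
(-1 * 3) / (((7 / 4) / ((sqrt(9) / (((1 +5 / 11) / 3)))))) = -297 / 28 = -10.61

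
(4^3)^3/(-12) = -65536/3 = -21845.33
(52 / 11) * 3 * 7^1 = 1092 / 11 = 99.27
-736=-736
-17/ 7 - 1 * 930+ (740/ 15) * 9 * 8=18337/ 7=2619.57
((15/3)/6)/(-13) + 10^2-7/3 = 97.60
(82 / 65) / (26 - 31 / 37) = 3034 / 60515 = 0.05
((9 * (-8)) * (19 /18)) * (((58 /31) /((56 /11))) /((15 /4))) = -24244 /3255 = -7.45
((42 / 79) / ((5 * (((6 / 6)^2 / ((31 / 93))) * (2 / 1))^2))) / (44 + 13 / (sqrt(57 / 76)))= 77 / 1013570 - 91 * sqrt(3) / 6081420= 0.00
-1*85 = -85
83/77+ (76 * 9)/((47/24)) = 1267933/3619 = 350.35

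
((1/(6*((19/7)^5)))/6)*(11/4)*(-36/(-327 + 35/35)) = 184877/3228833096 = 0.00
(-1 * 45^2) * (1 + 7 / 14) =-6075 / 2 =-3037.50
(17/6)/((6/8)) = 34/9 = 3.78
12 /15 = 4 /5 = 0.80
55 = 55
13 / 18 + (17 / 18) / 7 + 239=1679 / 7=239.86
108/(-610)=-54/305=-0.18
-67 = -67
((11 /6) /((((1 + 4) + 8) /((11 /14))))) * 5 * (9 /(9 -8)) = 1815 /364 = 4.99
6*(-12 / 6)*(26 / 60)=-26 / 5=-5.20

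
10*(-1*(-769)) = 7690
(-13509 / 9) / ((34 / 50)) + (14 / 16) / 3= -2207.06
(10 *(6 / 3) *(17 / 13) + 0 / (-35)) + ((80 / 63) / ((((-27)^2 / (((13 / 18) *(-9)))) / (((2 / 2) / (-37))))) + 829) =18891113743 / 22090887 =855.15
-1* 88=-88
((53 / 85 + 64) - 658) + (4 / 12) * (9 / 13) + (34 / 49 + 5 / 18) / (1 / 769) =150145733 / 974610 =154.06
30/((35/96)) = 576/7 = 82.29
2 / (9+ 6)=2 / 15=0.13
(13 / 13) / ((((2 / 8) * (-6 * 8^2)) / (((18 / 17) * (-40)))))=15 / 34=0.44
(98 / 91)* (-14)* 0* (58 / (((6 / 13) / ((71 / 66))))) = 0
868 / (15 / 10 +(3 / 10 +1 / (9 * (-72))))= 482.64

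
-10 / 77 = -0.13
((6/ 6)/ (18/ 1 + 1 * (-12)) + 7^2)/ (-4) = -12.29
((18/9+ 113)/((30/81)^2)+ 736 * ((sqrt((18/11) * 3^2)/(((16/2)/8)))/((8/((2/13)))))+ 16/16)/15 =552 * sqrt(22)/715+ 16787/300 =59.58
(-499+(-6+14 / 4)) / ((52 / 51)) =-51153 / 104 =-491.86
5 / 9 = 0.56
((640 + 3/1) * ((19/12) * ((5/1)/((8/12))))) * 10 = 305425/4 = 76356.25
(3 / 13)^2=9 / 169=0.05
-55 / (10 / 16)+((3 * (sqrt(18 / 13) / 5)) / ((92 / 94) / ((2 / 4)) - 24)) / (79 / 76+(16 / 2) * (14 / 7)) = -88 - 8037 * sqrt(26) / 21801325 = -88.00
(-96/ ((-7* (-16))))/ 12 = -1/ 14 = -0.07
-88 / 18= -44 / 9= -4.89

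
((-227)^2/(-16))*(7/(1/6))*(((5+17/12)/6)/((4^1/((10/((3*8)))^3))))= -3471766375/1327104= -2616.05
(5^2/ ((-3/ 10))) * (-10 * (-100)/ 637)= -250000/ 1911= -130.82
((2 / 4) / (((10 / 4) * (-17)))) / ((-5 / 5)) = 1 / 85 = 0.01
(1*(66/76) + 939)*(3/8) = 352.45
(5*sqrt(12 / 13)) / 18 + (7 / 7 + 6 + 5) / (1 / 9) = 5*sqrt(39) / 117 + 108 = 108.27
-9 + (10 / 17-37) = -772 / 17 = -45.41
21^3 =9261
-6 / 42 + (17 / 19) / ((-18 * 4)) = -1487 / 9576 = -0.16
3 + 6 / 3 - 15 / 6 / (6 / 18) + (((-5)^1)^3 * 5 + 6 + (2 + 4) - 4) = -1239 / 2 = -619.50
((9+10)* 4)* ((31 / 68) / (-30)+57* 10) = 22092611 / 510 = 43318.85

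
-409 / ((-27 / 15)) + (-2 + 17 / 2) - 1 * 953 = -12947 / 18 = -719.28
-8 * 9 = -72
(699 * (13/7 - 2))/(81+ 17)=-1.02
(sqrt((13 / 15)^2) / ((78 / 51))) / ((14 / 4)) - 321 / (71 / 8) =-268433 / 7455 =-36.01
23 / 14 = 1.64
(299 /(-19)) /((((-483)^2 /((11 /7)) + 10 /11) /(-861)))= 2831829 /31027627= 0.09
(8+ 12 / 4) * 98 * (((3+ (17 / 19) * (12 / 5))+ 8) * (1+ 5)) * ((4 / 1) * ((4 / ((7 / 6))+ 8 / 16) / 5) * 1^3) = 25389672 / 95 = 267259.71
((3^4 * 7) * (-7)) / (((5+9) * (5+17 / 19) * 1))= -1539 / 32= -48.09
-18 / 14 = -9 / 7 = -1.29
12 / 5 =2.40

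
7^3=343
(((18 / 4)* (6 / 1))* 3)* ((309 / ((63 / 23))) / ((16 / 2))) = 63963 / 56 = 1142.20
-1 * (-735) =735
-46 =-46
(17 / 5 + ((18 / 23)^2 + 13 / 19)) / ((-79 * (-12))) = 59008 / 11910435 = 0.00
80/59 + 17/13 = 2043/767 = 2.66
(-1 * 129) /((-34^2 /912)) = 29412 /289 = 101.77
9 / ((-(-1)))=9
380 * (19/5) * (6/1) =8664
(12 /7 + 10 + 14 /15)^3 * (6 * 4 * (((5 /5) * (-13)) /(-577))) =243572113408 /222649875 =1093.97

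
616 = 616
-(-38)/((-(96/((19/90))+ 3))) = -722/8697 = -0.08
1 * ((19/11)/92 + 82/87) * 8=169274/22011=7.69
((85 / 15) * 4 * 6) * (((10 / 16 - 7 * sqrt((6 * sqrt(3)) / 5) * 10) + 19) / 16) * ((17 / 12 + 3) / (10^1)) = -305.19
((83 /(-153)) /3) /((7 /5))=-415 /3213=-0.13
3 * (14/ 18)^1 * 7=49/ 3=16.33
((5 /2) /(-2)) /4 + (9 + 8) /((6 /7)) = 937 /48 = 19.52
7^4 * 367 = 881167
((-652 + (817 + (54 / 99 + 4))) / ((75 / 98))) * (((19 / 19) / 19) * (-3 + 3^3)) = 292432 / 1045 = 279.84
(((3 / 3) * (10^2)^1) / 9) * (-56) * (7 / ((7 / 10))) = -56000 / 9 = -6222.22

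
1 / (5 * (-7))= -1 / 35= -0.03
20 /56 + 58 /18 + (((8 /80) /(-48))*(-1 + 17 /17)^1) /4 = 451 /126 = 3.58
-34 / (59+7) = -17 / 33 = -0.52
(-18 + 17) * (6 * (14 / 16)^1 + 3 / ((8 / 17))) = -93 / 8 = -11.62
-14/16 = -7/8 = -0.88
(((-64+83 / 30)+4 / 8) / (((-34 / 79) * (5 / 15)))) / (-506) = -71969 / 86020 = -0.84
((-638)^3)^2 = 67441011031941184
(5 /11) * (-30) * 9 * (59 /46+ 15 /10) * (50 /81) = -160000 /759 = -210.80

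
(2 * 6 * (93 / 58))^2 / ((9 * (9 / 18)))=69192 / 841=82.27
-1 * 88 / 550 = -4 / 25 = -0.16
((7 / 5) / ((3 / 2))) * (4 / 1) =56 / 15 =3.73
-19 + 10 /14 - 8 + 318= 2042 /7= 291.71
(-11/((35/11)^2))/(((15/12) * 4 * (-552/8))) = 1331/422625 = 0.00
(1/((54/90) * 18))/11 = 5/594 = 0.01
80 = 80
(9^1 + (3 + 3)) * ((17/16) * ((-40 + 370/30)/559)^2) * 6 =585565/2499848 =0.23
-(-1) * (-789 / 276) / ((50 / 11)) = -2893 / 4600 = -0.63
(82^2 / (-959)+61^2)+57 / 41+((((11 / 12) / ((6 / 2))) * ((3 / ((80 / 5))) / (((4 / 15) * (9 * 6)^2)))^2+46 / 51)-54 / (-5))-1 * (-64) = 196126777198899106457 / 51733737933373440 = 3791.08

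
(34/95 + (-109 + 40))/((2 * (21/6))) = -6521/665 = -9.81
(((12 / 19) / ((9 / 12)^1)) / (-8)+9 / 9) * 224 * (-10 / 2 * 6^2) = -685440 / 19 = -36075.79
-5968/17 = -351.06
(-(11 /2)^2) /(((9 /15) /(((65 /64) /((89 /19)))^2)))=-922761125 /389332992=-2.37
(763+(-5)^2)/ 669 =1.18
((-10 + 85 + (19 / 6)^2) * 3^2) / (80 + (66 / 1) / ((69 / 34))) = 70403 / 10352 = 6.80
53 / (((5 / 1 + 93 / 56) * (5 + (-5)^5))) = -371 / 145470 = -0.00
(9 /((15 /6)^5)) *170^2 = 332928 /125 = 2663.42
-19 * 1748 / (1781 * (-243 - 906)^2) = -33212 / 2351277981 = -0.00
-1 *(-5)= 5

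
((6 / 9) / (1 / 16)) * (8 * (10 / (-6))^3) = -32000 / 81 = -395.06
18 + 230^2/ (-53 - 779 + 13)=-38158/ 819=-46.59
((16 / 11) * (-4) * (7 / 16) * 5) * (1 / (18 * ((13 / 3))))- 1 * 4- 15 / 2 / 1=-10007 / 858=-11.66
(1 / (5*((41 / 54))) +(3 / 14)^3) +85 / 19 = 50734709 / 10687880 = 4.75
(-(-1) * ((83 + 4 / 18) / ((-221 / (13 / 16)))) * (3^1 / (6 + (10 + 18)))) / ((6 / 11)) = -8239 / 166464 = -0.05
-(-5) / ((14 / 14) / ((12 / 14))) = 30 / 7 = 4.29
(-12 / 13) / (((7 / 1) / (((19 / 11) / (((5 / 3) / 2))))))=-1368 / 5005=-0.27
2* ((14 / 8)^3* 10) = 1715 / 16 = 107.19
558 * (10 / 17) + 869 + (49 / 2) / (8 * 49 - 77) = 1831889 / 1530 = 1197.31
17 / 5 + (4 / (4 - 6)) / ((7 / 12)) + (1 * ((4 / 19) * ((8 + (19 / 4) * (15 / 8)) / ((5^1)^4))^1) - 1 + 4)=1979787 / 665000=2.98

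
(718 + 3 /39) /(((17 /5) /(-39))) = -140025 /17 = -8236.76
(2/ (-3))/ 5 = -2/ 15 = -0.13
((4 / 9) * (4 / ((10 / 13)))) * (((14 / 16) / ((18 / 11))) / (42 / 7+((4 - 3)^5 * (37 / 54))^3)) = 0.20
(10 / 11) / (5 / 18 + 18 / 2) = 180 / 1837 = 0.10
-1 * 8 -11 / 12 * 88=-266 / 3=-88.67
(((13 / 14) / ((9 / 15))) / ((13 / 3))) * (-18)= -45 / 7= -6.43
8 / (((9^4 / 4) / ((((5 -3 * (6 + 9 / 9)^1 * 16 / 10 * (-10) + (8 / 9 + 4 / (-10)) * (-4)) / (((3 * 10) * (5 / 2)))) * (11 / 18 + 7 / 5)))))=44184272 / 996451875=0.04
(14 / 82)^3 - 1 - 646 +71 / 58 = -2581416161 / 3997418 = -645.77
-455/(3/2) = -910/3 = -303.33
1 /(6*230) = 1 /1380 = 0.00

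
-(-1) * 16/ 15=16/ 15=1.07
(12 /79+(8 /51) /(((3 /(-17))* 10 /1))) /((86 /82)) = 9184 /152865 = 0.06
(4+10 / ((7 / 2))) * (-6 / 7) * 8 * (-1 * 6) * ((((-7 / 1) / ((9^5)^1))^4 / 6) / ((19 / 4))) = 50176 / 25666182635786849691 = 0.00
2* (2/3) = 4/3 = 1.33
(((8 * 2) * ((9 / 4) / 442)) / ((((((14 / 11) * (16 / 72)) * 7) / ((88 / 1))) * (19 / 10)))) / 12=32670 / 205751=0.16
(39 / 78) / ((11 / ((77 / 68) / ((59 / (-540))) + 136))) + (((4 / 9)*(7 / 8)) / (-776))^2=12292885235273 / 2152593729792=5.71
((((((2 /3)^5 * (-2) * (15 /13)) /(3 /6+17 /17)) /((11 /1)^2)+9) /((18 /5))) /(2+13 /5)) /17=0.03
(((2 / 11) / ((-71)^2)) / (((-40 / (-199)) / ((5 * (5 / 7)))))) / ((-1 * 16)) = -995 / 24842048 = -0.00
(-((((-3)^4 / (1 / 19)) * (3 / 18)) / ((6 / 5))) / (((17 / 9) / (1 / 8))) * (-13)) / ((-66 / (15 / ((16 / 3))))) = -1500525 / 191488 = -7.84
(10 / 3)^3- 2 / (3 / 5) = 910 / 27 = 33.70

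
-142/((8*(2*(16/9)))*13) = -639/1664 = -0.38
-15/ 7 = -2.14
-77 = -77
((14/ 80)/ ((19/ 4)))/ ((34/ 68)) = 7/ 95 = 0.07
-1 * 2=-2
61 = 61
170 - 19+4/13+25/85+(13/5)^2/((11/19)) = 9923231/60775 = 163.28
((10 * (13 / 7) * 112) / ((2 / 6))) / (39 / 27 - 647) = -9.67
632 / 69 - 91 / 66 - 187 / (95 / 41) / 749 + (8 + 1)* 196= 63788072253 / 36004430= 1771.67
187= 187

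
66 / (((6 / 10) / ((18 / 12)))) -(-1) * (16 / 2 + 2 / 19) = 3289 / 19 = 173.11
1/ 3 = 0.33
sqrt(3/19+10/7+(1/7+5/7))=5 * sqrt(1729)/133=1.56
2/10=1/5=0.20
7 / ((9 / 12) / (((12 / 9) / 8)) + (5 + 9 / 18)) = 7 / 10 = 0.70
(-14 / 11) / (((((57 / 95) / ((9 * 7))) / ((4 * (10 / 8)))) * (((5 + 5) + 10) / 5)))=-3675 / 22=-167.05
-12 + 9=-3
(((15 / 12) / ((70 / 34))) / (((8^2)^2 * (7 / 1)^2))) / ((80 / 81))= 1377 / 449576960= 0.00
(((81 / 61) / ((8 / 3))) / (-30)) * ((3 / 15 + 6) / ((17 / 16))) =-2511 / 25925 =-0.10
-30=-30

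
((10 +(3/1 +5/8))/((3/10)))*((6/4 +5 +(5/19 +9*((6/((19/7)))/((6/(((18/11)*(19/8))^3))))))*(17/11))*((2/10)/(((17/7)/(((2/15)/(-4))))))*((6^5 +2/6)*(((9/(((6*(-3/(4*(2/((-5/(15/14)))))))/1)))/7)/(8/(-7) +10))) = -4171.74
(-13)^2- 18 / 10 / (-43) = 36344 / 215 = 169.04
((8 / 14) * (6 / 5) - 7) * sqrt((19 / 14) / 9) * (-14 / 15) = 221 * sqrt(266) / 1575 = 2.29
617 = 617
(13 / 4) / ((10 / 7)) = 91 / 40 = 2.28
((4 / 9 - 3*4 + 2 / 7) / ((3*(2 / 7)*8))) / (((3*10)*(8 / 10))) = -0.07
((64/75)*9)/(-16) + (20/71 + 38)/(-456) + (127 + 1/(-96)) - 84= 42.43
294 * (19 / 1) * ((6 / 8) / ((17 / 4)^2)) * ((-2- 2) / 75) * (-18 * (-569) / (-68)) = 228847248 / 122825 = 1863.20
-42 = -42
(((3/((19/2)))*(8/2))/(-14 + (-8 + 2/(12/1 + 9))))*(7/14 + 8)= -1071/2185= -0.49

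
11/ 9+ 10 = 101/ 9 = 11.22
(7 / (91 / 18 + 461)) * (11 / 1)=1386 / 8389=0.17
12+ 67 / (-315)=3713 / 315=11.79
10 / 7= 1.43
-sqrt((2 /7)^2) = -2 /7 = -0.29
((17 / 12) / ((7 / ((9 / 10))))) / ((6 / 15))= 51 / 112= 0.46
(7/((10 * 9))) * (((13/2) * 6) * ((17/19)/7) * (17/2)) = 3757/1140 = 3.30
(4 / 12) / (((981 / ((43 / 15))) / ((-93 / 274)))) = -1333 / 4031910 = -0.00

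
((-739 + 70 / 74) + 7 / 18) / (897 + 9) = -491285 / 603396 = -0.81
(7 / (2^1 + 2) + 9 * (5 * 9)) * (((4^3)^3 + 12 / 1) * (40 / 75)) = 853055624 / 15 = 56870374.93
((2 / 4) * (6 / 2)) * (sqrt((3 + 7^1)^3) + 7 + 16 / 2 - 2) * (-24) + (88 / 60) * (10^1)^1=-360 * sqrt(10) - 1360 / 3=-1591.75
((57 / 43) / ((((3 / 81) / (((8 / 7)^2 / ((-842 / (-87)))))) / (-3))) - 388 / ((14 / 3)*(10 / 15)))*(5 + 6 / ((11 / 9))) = -1379.39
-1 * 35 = -35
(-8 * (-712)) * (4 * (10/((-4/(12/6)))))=-113920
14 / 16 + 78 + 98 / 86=27525 / 344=80.01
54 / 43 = 1.26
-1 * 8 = -8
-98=-98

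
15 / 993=5 / 331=0.02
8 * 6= 48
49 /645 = 0.08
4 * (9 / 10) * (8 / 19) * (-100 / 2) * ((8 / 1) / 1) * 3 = -34560 / 19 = -1818.95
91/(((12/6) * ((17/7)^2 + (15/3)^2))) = 4459/3028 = 1.47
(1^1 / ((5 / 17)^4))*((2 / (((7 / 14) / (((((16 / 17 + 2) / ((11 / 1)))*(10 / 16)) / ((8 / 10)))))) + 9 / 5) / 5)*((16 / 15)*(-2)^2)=774839056 / 2578125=300.54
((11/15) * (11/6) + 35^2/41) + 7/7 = 118901/3690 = 32.22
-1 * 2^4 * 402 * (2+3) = -32160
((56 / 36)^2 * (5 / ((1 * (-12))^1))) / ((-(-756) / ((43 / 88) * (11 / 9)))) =-1505 / 1889568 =-0.00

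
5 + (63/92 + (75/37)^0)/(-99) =45385/9108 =4.98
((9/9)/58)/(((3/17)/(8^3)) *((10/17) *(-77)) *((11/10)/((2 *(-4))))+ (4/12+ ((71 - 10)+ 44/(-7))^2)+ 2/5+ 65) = 435025920/77192972255239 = 0.00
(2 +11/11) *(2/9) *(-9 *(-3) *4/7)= 72/7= 10.29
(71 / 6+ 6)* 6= 107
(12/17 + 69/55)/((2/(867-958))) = -89.20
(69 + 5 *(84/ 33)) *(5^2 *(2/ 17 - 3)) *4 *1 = -4405100/ 187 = -23556.68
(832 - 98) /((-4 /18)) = -3303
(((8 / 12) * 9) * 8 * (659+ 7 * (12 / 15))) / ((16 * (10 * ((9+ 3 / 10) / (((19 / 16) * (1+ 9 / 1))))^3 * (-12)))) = -14245285625 / 411830784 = -34.59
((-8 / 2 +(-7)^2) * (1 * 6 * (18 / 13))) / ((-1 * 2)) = -2430 / 13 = -186.92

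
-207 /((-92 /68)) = 153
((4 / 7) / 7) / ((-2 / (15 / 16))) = -15 / 392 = -0.04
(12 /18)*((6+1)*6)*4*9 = 1008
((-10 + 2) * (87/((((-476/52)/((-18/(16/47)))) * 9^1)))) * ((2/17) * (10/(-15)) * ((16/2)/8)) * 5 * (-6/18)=-354380/6069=-58.39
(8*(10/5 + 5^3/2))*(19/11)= 891.27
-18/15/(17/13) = -78/85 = -0.92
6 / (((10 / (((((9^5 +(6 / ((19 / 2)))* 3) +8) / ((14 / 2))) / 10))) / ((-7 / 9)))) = -1122119 / 2850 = -393.73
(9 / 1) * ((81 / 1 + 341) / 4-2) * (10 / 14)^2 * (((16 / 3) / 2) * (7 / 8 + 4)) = 6178.32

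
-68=-68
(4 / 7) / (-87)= -4 / 609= -0.01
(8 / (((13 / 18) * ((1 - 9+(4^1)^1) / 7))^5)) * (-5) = 4962182715 / 1485172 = 3341.15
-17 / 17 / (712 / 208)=-26 / 89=-0.29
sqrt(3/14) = sqrt(42)/14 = 0.46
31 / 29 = 1.07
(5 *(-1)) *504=-2520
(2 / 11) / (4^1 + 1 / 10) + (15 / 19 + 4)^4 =30929913831 / 58774771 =526.24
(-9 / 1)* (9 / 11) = -81 / 11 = -7.36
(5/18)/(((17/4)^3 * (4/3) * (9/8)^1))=320/132651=0.00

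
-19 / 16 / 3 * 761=-14459 / 48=-301.23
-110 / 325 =-22 / 65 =-0.34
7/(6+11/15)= 105/101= 1.04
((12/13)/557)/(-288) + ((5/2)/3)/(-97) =-0.01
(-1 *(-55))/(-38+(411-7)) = 55/366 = 0.15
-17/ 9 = -1.89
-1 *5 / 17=-5 / 17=-0.29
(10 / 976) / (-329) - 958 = -958.00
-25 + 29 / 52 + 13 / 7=-8221 / 364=-22.59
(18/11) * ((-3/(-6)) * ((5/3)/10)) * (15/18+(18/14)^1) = 89/308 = 0.29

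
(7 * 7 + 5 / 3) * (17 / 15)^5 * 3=215818264 / 759375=284.21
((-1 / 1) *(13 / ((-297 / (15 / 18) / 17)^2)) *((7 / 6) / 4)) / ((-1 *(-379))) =-657475 / 28884566304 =-0.00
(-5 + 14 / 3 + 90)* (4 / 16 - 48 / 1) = -51379 / 12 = -4281.58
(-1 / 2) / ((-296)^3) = 1 / 51868672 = 0.00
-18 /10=-9 /5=-1.80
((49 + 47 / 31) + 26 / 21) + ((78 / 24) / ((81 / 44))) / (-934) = 849613825 / 16416918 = 51.75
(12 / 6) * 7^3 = 686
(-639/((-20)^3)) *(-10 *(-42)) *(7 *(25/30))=31311/160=195.69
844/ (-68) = -12.41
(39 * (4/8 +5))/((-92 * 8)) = -429/1472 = -0.29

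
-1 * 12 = -12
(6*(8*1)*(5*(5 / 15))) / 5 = 16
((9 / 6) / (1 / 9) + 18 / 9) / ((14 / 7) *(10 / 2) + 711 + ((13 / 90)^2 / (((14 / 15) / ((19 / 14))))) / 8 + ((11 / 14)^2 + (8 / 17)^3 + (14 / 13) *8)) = 119746710720 / 5642316192137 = 0.02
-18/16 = -9/8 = -1.12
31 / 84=0.37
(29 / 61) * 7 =203 / 61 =3.33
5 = 5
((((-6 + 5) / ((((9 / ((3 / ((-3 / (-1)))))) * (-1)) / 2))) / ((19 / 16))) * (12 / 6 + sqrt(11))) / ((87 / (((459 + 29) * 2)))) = 62464 / 14877 + 31232 * sqrt(11) / 14877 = 11.16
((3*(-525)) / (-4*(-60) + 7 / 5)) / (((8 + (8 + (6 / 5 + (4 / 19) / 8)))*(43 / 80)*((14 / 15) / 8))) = -342000000 / 56623991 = -6.04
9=9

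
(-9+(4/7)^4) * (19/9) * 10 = -4057070/21609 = -187.75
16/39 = 0.41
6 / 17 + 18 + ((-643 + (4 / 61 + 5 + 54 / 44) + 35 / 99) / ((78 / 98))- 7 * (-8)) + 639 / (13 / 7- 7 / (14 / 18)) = -81541377668 / 100096425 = -814.63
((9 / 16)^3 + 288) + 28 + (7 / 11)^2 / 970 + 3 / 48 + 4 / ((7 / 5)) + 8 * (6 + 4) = 671528873459 / 1682616320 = 399.10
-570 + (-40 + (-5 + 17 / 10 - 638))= -12513 / 10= -1251.30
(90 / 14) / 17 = 45 / 119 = 0.38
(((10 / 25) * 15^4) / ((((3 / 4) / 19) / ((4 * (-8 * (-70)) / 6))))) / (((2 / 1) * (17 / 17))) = 95760000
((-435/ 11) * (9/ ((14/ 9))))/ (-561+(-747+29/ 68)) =239598/ 1369291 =0.17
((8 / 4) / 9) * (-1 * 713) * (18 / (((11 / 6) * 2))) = -8556 / 11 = -777.82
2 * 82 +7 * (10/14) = 169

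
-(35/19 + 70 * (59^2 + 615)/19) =-286755/19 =-15092.37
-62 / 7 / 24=-31 / 84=-0.37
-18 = -18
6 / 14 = 3 / 7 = 0.43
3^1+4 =7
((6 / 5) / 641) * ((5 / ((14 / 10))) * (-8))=-240 / 4487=-0.05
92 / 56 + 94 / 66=1417 / 462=3.07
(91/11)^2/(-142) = -8281/17182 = -0.48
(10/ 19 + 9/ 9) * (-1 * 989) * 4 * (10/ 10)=-114724/ 19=-6038.11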